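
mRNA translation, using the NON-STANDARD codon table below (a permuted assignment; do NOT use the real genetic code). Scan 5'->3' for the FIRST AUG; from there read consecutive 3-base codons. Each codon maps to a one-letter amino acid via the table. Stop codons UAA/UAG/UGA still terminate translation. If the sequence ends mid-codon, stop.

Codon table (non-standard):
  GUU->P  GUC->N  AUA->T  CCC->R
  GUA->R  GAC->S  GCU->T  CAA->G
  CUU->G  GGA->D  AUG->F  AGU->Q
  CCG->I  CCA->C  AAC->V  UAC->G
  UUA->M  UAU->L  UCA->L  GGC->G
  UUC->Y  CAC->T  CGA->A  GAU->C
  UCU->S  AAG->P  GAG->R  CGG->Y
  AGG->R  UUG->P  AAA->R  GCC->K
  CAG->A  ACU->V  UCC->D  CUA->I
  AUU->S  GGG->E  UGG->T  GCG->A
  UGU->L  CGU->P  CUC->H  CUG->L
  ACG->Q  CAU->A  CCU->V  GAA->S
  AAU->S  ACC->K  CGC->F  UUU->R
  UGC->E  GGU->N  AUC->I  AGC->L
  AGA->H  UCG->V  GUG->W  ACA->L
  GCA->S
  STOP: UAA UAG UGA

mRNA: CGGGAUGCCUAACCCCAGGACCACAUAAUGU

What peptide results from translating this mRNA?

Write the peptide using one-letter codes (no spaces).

Answer: FVVRRKL

Derivation:
start AUG at pos 4
pos 4: AUG -> F; peptide=F
pos 7: CCU -> V; peptide=FV
pos 10: AAC -> V; peptide=FVV
pos 13: CCC -> R; peptide=FVVR
pos 16: AGG -> R; peptide=FVVRR
pos 19: ACC -> K; peptide=FVVRRK
pos 22: ACA -> L; peptide=FVVRRKL
pos 25: UAA -> STOP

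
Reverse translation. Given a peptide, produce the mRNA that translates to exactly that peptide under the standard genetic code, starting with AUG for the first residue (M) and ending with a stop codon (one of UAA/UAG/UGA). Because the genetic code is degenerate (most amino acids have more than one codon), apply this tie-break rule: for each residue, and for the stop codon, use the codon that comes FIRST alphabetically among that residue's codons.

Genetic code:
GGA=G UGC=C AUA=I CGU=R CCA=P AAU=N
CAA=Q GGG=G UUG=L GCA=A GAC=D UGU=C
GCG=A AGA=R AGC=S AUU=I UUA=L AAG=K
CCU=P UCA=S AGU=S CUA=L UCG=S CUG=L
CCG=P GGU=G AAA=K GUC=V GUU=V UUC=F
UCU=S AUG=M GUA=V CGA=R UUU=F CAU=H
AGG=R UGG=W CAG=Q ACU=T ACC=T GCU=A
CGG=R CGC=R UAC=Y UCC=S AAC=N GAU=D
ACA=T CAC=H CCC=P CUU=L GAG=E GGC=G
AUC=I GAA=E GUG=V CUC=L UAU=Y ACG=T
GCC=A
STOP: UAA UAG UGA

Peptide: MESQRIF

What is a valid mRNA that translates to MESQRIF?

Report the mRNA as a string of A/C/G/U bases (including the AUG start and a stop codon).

Answer: mRNA: AUGGAAAGCCAAAGAAUAUUCUAA

Derivation:
residue 1: M -> AUG (start codon)
residue 2: E codons sorted = GAA,GAG -> pick first = GAA
residue 3: S codons sorted = AGC,AGU,UCA,UCC,UCG,UCU -> pick first = AGC
residue 4: Q codons sorted = CAA,CAG -> pick first = CAA
residue 5: R codons sorted = AGA,AGG,CGA,CGC,CGG,CGU -> pick first = AGA
residue 6: I codons sorted = AUA,AUC,AUU -> pick first = AUA
residue 7: F codons sorted = UUC,UUU -> pick first = UUC
terminator: stop codons sorted = UAA,UAG,UGA -> pick first = UAA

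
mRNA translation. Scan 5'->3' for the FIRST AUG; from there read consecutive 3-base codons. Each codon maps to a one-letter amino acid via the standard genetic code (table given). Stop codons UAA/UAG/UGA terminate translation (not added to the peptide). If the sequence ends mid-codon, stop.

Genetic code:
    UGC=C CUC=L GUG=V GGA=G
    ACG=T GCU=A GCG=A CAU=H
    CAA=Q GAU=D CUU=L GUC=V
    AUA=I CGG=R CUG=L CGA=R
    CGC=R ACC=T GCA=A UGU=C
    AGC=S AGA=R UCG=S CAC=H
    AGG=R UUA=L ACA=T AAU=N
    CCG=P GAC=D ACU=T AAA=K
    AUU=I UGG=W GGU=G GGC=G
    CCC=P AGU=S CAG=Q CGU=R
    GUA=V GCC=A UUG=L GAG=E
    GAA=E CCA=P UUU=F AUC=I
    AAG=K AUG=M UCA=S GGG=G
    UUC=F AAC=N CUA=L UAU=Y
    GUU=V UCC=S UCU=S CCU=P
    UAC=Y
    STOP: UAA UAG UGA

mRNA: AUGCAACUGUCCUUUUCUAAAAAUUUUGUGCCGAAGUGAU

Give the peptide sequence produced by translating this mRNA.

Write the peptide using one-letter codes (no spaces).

start AUG at pos 0
pos 0: AUG -> M; peptide=M
pos 3: CAA -> Q; peptide=MQ
pos 6: CUG -> L; peptide=MQL
pos 9: UCC -> S; peptide=MQLS
pos 12: UUU -> F; peptide=MQLSF
pos 15: UCU -> S; peptide=MQLSFS
pos 18: AAA -> K; peptide=MQLSFSK
pos 21: AAU -> N; peptide=MQLSFSKN
pos 24: UUU -> F; peptide=MQLSFSKNF
pos 27: GUG -> V; peptide=MQLSFSKNFV
pos 30: CCG -> P; peptide=MQLSFSKNFVP
pos 33: AAG -> K; peptide=MQLSFSKNFVPK
pos 36: UGA -> STOP

Answer: MQLSFSKNFVPK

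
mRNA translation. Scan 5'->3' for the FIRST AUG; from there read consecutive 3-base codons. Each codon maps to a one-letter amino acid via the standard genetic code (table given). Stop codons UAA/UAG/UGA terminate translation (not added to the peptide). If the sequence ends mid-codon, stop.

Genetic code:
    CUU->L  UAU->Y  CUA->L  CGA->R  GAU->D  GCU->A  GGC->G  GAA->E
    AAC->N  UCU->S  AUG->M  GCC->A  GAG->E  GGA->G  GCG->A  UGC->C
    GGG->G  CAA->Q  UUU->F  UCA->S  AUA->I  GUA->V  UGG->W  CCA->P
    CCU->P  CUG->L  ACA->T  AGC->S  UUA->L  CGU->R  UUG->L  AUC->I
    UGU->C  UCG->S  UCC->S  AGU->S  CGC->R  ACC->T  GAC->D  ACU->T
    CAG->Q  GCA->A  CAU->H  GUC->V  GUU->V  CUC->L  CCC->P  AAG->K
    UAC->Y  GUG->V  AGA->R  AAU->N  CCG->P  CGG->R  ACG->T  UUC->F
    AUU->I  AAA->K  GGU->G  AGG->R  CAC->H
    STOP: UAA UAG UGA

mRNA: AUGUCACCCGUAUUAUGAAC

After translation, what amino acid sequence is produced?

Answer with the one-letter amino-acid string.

start AUG at pos 0
pos 0: AUG -> M; peptide=M
pos 3: UCA -> S; peptide=MS
pos 6: CCC -> P; peptide=MSP
pos 9: GUA -> V; peptide=MSPV
pos 12: UUA -> L; peptide=MSPVL
pos 15: UGA -> STOP

Answer: MSPVL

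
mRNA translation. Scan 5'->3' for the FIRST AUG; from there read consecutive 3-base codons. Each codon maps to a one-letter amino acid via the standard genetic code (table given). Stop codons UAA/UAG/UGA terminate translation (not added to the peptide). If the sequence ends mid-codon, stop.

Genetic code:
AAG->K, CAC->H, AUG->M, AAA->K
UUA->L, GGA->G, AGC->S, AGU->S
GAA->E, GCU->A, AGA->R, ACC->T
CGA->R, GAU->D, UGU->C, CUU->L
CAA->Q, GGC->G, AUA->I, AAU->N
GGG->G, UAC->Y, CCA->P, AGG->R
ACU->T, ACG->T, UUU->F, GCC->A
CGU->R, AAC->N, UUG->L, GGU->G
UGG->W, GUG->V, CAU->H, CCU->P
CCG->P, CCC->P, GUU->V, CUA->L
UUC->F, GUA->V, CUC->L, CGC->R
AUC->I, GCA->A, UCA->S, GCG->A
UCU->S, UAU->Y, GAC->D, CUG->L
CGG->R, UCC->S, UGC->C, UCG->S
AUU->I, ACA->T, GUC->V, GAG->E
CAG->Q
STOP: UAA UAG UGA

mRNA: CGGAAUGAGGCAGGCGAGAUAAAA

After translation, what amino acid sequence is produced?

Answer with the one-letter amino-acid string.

Answer: MRQAR

Derivation:
start AUG at pos 4
pos 4: AUG -> M; peptide=M
pos 7: AGG -> R; peptide=MR
pos 10: CAG -> Q; peptide=MRQ
pos 13: GCG -> A; peptide=MRQA
pos 16: AGA -> R; peptide=MRQAR
pos 19: UAA -> STOP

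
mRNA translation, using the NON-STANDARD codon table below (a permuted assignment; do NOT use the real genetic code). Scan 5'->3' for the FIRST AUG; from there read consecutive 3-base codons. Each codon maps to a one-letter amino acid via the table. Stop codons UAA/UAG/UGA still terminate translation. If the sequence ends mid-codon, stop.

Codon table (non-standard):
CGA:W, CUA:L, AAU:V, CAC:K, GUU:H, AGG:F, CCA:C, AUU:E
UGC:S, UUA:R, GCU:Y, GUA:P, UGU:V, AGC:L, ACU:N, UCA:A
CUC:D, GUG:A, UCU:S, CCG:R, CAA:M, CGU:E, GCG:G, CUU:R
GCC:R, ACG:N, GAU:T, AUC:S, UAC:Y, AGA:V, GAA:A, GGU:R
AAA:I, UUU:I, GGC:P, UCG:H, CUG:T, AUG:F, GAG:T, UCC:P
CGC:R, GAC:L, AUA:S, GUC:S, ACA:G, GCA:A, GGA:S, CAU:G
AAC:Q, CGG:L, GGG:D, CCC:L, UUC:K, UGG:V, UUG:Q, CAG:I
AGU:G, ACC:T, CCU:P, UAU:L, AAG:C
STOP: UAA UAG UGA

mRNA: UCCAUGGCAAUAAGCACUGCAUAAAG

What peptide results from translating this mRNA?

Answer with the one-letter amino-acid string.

start AUG at pos 3
pos 3: AUG -> F; peptide=F
pos 6: GCA -> A; peptide=FA
pos 9: AUA -> S; peptide=FAS
pos 12: AGC -> L; peptide=FASL
pos 15: ACU -> N; peptide=FASLN
pos 18: GCA -> A; peptide=FASLNA
pos 21: UAA -> STOP

Answer: FASLNA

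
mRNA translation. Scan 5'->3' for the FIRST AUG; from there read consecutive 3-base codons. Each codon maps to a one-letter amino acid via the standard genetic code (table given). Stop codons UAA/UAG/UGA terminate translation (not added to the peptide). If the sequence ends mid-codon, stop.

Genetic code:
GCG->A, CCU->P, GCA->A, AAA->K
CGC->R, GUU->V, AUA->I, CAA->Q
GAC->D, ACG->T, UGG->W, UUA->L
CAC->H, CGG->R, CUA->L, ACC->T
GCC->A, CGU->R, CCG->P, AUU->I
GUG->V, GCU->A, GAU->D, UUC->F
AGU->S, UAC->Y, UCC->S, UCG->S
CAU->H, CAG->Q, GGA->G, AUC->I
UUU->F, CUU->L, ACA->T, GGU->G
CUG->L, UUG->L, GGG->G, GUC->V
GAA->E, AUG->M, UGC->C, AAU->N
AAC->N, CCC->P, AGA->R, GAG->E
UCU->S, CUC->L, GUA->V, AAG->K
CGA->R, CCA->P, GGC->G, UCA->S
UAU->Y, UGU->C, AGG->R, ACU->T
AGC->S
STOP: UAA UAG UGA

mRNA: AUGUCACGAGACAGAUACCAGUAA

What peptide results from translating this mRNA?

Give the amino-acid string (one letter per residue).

Answer: MSRDRYQ

Derivation:
start AUG at pos 0
pos 0: AUG -> M; peptide=M
pos 3: UCA -> S; peptide=MS
pos 6: CGA -> R; peptide=MSR
pos 9: GAC -> D; peptide=MSRD
pos 12: AGA -> R; peptide=MSRDR
pos 15: UAC -> Y; peptide=MSRDRY
pos 18: CAG -> Q; peptide=MSRDRYQ
pos 21: UAA -> STOP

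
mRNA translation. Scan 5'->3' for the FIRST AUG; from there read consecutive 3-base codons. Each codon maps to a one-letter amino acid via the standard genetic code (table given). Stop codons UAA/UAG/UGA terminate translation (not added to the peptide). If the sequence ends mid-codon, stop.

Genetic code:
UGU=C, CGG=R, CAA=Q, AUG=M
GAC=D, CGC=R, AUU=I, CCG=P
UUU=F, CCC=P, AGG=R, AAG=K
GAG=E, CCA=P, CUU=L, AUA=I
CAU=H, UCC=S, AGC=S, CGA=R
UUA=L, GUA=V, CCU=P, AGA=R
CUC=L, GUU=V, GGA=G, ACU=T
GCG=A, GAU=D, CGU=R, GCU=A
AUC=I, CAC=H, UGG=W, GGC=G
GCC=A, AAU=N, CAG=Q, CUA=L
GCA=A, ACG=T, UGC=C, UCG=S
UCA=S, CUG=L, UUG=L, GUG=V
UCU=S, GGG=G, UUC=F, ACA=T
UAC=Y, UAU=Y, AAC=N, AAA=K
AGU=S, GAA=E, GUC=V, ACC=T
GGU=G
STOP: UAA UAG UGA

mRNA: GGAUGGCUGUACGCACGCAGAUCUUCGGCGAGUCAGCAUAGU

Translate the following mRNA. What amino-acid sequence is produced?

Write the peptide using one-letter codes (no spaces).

start AUG at pos 2
pos 2: AUG -> M; peptide=M
pos 5: GCU -> A; peptide=MA
pos 8: GUA -> V; peptide=MAV
pos 11: CGC -> R; peptide=MAVR
pos 14: ACG -> T; peptide=MAVRT
pos 17: CAG -> Q; peptide=MAVRTQ
pos 20: AUC -> I; peptide=MAVRTQI
pos 23: UUC -> F; peptide=MAVRTQIF
pos 26: GGC -> G; peptide=MAVRTQIFG
pos 29: GAG -> E; peptide=MAVRTQIFGE
pos 32: UCA -> S; peptide=MAVRTQIFGES
pos 35: GCA -> A; peptide=MAVRTQIFGESA
pos 38: UAG -> STOP

Answer: MAVRTQIFGESA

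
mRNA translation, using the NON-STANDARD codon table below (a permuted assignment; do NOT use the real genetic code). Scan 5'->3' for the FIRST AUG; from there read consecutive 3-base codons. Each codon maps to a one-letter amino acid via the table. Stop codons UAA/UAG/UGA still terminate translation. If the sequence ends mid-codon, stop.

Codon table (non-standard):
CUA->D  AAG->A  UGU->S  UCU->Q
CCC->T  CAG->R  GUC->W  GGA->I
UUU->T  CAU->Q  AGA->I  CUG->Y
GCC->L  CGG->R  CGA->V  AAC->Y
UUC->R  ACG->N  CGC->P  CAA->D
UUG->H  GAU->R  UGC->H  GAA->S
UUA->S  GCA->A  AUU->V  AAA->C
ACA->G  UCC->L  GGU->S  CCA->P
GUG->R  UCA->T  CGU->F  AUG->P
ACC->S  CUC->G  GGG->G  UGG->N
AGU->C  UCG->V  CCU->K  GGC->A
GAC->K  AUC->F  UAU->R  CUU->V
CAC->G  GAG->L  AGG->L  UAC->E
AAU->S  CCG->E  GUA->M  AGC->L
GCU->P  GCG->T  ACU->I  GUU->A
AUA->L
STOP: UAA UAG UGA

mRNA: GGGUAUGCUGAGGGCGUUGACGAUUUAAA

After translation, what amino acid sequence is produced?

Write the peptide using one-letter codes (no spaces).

start AUG at pos 4
pos 4: AUG -> P; peptide=P
pos 7: CUG -> Y; peptide=PY
pos 10: AGG -> L; peptide=PYL
pos 13: GCG -> T; peptide=PYLT
pos 16: UUG -> H; peptide=PYLTH
pos 19: ACG -> N; peptide=PYLTHN
pos 22: AUU -> V; peptide=PYLTHNV
pos 25: UAA -> STOP

Answer: PYLTHNV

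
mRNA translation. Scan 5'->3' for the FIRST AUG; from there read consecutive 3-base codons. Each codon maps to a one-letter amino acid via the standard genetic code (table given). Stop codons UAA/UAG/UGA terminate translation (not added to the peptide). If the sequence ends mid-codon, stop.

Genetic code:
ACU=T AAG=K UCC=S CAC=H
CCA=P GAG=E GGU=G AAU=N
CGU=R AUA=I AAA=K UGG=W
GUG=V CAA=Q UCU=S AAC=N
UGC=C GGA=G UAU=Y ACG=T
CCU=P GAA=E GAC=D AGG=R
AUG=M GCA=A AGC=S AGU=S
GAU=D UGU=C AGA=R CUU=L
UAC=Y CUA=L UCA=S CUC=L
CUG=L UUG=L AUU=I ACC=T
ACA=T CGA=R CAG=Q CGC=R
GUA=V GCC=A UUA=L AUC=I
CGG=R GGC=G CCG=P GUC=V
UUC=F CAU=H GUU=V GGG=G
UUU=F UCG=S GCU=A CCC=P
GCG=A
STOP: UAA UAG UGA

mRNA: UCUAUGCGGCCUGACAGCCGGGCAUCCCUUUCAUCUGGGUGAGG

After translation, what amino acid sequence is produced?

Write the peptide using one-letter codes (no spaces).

Answer: MRPDSRASLSSG

Derivation:
start AUG at pos 3
pos 3: AUG -> M; peptide=M
pos 6: CGG -> R; peptide=MR
pos 9: CCU -> P; peptide=MRP
pos 12: GAC -> D; peptide=MRPD
pos 15: AGC -> S; peptide=MRPDS
pos 18: CGG -> R; peptide=MRPDSR
pos 21: GCA -> A; peptide=MRPDSRA
pos 24: UCC -> S; peptide=MRPDSRAS
pos 27: CUU -> L; peptide=MRPDSRASL
pos 30: UCA -> S; peptide=MRPDSRASLS
pos 33: UCU -> S; peptide=MRPDSRASLSS
pos 36: GGG -> G; peptide=MRPDSRASLSSG
pos 39: UGA -> STOP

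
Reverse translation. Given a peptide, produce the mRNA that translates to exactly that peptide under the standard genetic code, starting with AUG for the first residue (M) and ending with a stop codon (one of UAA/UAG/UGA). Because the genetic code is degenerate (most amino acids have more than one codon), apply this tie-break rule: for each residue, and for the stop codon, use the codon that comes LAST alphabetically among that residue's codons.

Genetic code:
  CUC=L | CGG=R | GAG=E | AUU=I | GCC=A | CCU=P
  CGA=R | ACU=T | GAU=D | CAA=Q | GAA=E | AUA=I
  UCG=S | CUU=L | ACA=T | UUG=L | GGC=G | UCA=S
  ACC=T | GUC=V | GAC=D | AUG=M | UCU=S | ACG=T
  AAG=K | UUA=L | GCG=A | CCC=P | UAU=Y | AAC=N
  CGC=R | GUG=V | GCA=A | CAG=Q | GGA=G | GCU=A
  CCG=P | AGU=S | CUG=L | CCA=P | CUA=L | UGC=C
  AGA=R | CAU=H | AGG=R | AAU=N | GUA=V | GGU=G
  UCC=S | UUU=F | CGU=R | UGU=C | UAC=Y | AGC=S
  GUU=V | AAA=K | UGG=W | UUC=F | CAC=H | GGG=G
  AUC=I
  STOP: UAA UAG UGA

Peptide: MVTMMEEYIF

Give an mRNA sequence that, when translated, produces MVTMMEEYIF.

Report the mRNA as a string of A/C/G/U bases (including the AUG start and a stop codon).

residue 1: M -> AUG (start codon)
residue 2: V codons sorted = GUA,GUC,GUG,GUU -> pick last = GUU
residue 3: T codons sorted = ACA,ACC,ACG,ACU -> pick last = ACU
residue 4: M -> AUG (only codon)
residue 5: M -> AUG (only codon)
residue 6: E codons sorted = GAA,GAG -> pick last = GAG
residue 7: E codons sorted = GAA,GAG -> pick last = GAG
residue 8: Y codons sorted = UAC,UAU -> pick last = UAU
residue 9: I codons sorted = AUA,AUC,AUU -> pick last = AUU
residue 10: F codons sorted = UUC,UUU -> pick last = UUU
terminator: stop codons sorted = UAA,UAG,UGA -> pick last = UGA

Answer: mRNA: AUGGUUACUAUGAUGGAGGAGUAUAUUUUUUGA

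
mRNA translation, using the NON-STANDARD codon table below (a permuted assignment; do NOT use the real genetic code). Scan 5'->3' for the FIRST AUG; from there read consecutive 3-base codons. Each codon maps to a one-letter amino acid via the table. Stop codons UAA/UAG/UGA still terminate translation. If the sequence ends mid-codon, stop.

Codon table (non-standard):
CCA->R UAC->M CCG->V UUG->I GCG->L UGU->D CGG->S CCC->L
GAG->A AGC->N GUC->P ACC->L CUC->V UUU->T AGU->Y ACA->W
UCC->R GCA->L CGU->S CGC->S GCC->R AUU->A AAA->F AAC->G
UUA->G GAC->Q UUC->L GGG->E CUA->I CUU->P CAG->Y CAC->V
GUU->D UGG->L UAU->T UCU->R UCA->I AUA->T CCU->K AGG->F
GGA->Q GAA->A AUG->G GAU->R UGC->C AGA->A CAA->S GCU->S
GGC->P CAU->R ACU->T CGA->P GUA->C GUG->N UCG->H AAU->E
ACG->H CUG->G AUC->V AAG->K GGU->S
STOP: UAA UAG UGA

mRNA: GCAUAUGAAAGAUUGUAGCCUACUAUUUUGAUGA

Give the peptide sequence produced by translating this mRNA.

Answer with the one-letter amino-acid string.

start AUG at pos 4
pos 4: AUG -> G; peptide=G
pos 7: AAA -> F; peptide=GF
pos 10: GAU -> R; peptide=GFR
pos 13: UGU -> D; peptide=GFRD
pos 16: AGC -> N; peptide=GFRDN
pos 19: CUA -> I; peptide=GFRDNI
pos 22: CUA -> I; peptide=GFRDNII
pos 25: UUU -> T; peptide=GFRDNIIT
pos 28: UGA -> STOP

Answer: GFRDNIIT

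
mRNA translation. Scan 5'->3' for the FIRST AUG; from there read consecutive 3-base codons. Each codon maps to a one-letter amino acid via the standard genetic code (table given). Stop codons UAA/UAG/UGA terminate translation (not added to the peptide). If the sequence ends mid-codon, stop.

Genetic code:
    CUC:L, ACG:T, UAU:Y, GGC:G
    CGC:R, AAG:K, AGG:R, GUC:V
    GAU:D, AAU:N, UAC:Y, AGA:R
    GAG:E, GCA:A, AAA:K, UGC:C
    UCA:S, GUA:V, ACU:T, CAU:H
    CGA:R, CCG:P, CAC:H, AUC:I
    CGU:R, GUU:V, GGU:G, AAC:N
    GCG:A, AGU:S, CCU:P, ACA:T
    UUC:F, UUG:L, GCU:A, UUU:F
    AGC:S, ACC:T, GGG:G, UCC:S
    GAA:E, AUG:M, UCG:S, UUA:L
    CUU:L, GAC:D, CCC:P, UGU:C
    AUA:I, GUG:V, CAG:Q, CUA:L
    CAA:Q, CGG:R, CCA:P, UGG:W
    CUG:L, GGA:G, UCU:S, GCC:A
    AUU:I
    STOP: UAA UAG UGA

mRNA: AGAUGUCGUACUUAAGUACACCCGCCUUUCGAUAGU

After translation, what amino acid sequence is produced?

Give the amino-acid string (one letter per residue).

start AUG at pos 2
pos 2: AUG -> M; peptide=M
pos 5: UCG -> S; peptide=MS
pos 8: UAC -> Y; peptide=MSY
pos 11: UUA -> L; peptide=MSYL
pos 14: AGU -> S; peptide=MSYLS
pos 17: ACA -> T; peptide=MSYLST
pos 20: CCC -> P; peptide=MSYLSTP
pos 23: GCC -> A; peptide=MSYLSTPA
pos 26: UUU -> F; peptide=MSYLSTPAF
pos 29: CGA -> R; peptide=MSYLSTPAFR
pos 32: UAG -> STOP

Answer: MSYLSTPAFR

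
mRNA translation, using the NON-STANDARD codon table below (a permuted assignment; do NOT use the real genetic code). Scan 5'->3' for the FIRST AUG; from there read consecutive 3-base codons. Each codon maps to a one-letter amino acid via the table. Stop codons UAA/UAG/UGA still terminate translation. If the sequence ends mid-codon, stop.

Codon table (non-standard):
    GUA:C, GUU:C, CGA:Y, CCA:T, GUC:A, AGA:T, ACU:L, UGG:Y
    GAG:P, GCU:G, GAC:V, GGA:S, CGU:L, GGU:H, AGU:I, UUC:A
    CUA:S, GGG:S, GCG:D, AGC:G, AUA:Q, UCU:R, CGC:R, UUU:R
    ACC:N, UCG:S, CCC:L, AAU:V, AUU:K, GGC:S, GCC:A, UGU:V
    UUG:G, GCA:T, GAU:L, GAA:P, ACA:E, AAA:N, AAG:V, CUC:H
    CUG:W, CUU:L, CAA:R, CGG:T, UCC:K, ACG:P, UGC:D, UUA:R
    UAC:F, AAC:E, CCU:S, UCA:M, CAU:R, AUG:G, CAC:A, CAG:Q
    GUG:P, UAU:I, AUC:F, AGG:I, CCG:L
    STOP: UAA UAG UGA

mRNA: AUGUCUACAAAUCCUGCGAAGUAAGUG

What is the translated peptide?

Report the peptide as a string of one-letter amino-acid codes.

Answer: GREVSDV

Derivation:
start AUG at pos 0
pos 0: AUG -> G; peptide=G
pos 3: UCU -> R; peptide=GR
pos 6: ACA -> E; peptide=GRE
pos 9: AAU -> V; peptide=GREV
pos 12: CCU -> S; peptide=GREVS
pos 15: GCG -> D; peptide=GREVSD
pos 18: AAG -> V; peptide=GREVSDV
pos 21: UAA -> STOP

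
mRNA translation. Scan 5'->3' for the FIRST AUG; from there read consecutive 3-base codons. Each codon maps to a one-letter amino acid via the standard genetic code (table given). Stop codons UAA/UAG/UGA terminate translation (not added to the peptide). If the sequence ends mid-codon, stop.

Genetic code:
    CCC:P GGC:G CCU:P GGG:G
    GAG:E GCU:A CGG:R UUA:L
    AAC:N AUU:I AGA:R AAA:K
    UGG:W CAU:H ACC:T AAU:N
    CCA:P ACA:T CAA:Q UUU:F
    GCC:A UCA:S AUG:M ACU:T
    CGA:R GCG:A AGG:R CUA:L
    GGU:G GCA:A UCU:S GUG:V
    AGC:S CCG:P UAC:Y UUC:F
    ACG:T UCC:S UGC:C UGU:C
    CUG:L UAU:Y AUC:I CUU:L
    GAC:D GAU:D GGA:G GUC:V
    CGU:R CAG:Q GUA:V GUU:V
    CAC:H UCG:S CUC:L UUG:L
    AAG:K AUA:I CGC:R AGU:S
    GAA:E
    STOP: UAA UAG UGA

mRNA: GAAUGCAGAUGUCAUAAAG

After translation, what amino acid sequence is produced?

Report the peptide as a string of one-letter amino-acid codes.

start AUG at pos 2
pos 2: AUG -> M; peptide=M
pos 5: CAG -> Q; peptide=MQ
pos 8: AUG -> M; peptide=MQM
pos 11: UCA -> S; peptide=MQMS
pos 14: UAA -> STOP

Answer: MQMS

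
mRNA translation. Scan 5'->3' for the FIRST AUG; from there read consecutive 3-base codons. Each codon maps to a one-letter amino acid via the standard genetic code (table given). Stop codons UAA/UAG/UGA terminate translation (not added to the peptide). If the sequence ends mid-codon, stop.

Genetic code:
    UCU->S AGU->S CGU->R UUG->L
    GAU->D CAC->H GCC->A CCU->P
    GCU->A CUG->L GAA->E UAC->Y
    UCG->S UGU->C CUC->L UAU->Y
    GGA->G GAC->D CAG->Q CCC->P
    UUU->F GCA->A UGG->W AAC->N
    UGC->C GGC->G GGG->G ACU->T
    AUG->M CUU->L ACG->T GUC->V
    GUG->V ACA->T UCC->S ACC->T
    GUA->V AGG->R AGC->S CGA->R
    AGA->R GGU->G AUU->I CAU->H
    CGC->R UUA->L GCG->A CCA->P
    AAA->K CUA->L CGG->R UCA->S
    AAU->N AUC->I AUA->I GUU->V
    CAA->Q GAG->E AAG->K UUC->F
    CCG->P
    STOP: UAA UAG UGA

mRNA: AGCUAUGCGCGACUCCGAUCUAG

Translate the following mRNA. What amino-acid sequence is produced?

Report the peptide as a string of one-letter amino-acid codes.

start AUG at pos 4
pos 4: AUG -> M; peptide=M
pos 7: CGC -> R; peptide=MR
pos 10: GAC -> D; peptide=MRD
pos 13: UCC -> S; peptide=MRDS
pos 16: GAU -> D; peptide=MRDSD
pos 19: CUA -> L; peptide=MRDSDL
pos 22: only 1 nt remain (<3), stop (end of mRNA)

Answer: MRDSDL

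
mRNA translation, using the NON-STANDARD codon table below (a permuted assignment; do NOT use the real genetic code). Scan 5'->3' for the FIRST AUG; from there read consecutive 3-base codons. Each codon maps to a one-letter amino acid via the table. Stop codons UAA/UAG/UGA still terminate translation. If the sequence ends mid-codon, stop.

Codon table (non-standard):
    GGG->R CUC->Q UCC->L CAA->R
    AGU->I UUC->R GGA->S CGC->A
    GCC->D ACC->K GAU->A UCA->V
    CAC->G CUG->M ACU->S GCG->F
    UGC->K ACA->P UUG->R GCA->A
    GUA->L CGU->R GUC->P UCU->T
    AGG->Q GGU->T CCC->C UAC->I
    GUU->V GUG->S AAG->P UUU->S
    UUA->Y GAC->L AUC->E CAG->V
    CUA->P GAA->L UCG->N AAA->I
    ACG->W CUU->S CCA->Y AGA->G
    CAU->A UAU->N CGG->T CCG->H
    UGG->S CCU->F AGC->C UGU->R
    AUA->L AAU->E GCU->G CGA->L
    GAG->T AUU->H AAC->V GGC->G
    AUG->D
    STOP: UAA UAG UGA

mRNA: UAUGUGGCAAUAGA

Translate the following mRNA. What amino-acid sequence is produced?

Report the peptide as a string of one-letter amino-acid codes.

start AUG at pos 1
pos 1: AUG -> D; peptide=D
pos 4: UGG -> S; peptide=DS
pos 7: CAA -> R; peptide=DSR
pos 10: UAG -> STOP

Answer: DSR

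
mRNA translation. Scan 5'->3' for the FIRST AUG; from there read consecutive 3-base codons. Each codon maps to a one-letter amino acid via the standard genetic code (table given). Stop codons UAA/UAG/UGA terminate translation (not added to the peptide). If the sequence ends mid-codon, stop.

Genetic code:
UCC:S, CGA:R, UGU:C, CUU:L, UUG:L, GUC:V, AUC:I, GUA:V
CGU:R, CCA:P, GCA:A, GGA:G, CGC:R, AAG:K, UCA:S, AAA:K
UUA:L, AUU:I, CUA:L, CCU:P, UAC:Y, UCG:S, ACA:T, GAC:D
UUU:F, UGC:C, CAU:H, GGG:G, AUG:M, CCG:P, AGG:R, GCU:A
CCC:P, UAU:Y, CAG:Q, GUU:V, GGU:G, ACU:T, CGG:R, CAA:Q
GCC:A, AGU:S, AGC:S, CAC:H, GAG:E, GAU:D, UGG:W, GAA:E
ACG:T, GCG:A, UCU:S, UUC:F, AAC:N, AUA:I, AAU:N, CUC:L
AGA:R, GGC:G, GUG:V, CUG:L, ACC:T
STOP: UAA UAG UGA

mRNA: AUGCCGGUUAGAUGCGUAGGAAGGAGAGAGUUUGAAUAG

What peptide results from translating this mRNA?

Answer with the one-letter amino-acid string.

Answer: MPVRCVGRREFE

Derivation:
start AUG at pos 0
pos 0: AUG -> M; peptide=M
pos 3: CCG -> P; peptide=MP
pos 6: GUU -> V; peptide=MPV
pos 9: AGA -> R; peptide=MPVR
pos 12: UGC -> C; peptide=MPVRC
pos 15: GUA -> V; peptide=MPVRCV
pos 18: GGA -> G; peptide=MPVRCVG
pos 21: AGG -> R; peptide=MPVRCVGR
pos 24: AGA -> R; peptide=MPVRCVGRR
pos 27: GAG -> E; peptide=MPVRCVGRRE
pos 30: UUU -> F; peptide=MPVRCVGRREF
pos 33: GAA -> E; peptide=MPVRCVGRREFE
pos 36: UAG -> STOP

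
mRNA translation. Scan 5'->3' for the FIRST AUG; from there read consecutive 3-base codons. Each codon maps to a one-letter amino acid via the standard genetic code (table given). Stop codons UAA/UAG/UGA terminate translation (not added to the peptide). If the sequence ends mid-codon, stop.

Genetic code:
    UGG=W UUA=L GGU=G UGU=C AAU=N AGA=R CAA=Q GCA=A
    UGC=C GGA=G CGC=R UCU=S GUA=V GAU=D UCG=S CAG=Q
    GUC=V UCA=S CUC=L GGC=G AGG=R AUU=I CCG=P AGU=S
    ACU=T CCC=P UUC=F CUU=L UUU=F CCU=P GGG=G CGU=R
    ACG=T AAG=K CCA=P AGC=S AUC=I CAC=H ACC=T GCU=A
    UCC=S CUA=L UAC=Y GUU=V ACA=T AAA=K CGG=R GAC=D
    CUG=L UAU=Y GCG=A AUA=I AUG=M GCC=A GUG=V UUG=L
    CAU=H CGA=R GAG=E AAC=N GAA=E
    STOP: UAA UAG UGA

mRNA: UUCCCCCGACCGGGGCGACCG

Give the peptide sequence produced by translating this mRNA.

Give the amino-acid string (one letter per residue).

no AUG start codon found

Answer: (empty: no AUG start codon)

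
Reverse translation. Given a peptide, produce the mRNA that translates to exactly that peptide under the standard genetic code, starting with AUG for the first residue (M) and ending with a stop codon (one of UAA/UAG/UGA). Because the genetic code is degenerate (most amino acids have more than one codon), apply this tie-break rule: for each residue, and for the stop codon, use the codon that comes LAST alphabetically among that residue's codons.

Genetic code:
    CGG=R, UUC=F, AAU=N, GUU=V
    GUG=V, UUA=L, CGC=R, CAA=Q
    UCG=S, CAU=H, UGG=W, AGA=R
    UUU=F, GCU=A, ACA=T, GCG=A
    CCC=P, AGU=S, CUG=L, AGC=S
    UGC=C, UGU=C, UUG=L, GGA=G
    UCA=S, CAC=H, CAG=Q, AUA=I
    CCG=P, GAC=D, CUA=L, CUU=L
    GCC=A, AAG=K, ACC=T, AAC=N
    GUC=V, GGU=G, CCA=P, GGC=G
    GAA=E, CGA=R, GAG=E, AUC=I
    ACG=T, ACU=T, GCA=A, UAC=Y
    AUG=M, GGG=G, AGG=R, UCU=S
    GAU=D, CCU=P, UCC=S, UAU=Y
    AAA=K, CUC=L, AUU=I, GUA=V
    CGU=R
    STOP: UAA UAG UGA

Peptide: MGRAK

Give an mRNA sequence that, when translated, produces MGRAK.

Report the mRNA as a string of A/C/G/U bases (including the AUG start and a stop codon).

residue 1: M -> AUG (start codon)
residue 2: G codons sorted = GGA,GGC,GGG,GGU -> pick last = GGU
residue 3: R codons sorted = AGA,AGG,CGA,CGC,CGG,CGU -> pick last = CGU
residue 4: A codons sorted = GCA,GCC,GCG,GCU -> pick last = GCU
residue 5: K codons sorted = AAA,AAG -> pick last = AAG
terminator: stop codons sorted = UAA,UAG,UGA -> pick last = UGA

Answer: mRNA: AUGGGUCGUGCUAAGUGA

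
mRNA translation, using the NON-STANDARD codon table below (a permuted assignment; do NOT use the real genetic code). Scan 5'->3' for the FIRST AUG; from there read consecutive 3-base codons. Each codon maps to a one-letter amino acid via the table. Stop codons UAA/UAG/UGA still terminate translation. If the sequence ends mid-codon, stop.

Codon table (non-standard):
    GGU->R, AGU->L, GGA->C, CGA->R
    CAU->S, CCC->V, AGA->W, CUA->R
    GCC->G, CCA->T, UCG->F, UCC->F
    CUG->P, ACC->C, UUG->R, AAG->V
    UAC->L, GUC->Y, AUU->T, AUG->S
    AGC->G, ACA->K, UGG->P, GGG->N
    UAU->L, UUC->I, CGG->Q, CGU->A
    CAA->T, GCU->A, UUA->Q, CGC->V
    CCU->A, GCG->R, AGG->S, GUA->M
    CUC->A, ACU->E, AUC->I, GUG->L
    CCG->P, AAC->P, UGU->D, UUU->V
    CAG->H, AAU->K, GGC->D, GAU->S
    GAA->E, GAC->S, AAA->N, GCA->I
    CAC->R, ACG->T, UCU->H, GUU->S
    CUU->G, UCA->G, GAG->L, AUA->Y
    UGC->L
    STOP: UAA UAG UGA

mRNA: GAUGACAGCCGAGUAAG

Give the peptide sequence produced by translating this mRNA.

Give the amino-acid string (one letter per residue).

start AUG at pos 1
pos 1: AUG -> S; peptide=S
pos 4: ACA -> K; peptide=SK
pos 7: GCC -> G; peptide=SKG
pos 10: GAG -> L; peptide=SKGL
pos 13: UAA -> STOP

Answer: SKGL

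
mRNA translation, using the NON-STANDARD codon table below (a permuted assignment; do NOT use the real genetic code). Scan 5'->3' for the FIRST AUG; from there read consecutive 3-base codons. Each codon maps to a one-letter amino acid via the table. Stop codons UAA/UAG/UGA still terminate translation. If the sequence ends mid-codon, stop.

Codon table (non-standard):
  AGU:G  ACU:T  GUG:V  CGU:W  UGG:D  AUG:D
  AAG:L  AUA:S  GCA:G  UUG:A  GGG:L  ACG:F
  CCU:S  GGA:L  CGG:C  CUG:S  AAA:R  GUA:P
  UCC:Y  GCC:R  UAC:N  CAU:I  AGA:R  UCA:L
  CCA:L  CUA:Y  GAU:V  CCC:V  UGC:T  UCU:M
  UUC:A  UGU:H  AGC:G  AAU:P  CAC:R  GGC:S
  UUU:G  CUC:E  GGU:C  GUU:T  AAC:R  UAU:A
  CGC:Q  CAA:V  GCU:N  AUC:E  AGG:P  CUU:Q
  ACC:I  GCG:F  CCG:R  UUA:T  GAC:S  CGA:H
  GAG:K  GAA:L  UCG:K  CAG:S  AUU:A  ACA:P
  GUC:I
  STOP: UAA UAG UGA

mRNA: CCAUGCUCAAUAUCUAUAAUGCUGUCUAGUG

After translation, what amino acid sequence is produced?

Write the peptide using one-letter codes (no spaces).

start AUG at pos 2
pos 2: AUG -> D; peptide=D
pos 5: CUC -> E; peptide=DE
pos 8: AAU -> P; peptide=DEP
pos 11: AUC -> E; peptide=DEPE
pos 14: UAU -> A; peptide=DEPEA
pos 17: AAU -> P; peptide=DEPEAP
pos 20: GCU -> N; peptide=DEPEAPN
pos 23: GUC -> I; peptide=DEPEAPNI
pos 26: UAG -> STOP

Answer: DEPEAPNI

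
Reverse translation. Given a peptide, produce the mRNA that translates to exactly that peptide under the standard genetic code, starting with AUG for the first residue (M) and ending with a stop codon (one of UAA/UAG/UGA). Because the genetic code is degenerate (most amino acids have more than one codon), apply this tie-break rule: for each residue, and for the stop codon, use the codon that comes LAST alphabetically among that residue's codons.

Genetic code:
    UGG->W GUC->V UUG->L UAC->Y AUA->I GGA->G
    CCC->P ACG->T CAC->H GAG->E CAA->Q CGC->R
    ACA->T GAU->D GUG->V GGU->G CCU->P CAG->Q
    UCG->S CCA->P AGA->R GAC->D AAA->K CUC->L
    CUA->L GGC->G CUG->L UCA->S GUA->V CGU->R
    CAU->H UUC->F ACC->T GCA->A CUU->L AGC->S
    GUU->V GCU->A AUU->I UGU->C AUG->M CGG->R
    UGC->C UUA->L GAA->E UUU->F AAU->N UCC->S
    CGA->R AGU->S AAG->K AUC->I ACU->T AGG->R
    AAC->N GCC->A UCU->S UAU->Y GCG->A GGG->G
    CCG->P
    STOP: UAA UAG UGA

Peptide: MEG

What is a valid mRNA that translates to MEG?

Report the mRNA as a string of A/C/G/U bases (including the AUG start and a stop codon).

residue 1: M -> AUG (start codon)
residue 2: E codons sorted = GAA,GAG -> pick last = GAG
residue 3: G codons sorted = GGA,GGC,GGG,GGU -> pick last = GGU
terminator: stop codons sorted = UAA,UAG,UGA -> pick last = UGA

Answer: mRNA: AUGGAGGGUUGA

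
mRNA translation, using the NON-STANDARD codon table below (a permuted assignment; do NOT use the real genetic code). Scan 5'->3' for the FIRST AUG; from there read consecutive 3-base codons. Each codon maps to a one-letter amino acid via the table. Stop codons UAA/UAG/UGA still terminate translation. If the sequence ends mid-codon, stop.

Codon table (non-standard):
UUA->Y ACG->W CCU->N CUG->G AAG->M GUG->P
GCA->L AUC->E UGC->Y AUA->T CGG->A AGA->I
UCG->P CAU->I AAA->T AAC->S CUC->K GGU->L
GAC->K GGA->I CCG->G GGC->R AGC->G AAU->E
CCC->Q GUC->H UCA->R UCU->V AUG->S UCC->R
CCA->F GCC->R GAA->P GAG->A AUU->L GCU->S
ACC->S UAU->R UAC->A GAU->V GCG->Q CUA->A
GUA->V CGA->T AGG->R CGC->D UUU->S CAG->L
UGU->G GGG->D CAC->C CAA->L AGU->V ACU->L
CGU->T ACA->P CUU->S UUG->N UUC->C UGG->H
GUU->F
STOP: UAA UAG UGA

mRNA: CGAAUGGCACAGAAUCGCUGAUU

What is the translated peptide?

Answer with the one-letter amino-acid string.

Answer: SLLED

Derivation:
start AUG at pos 3
pos 3: AUG -> S; peptide=S
pos 6: GCA -> L; peptide=SL
pos 9: CAG -> L; peptide=SLL
pos 12: AAU -> E; peptide=SLLE
pos 15: CGC -> D; peptide=SLLED
pos 18: UGA -> STOP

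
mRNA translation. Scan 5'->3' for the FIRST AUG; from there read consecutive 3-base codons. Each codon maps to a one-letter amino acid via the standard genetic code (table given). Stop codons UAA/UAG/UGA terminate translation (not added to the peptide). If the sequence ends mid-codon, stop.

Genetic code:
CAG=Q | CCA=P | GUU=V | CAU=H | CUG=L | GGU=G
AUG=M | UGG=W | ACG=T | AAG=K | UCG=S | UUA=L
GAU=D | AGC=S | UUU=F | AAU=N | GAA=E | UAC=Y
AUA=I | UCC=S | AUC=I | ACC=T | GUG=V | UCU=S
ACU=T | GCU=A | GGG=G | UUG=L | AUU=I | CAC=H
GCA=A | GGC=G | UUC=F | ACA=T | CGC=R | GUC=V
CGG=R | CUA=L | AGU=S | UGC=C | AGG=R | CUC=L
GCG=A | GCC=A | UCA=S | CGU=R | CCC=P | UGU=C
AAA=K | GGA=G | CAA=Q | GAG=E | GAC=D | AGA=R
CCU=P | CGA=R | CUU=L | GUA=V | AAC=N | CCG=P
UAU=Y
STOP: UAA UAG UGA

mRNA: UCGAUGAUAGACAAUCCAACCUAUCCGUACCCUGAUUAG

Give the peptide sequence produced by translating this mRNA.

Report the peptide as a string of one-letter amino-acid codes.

Answer: MIDNPTYPYPD

Derivation:
start AUG at pos 3
pos 3: AUG -> M; peptide=M
pos 6: AUA -> I; peptide=MI
pos 9: GAC -> D; peptide=MID
pos 12: AAU -> N; peptide=MIDN
pos 15: CCA -> P; peptide=MIDNP
pos 18: ACC -> T; peptide=MIDNPT
pos 21: UAU -> Y; peptide=MIDNPTY
pos 24: CCG -> P; peptide=MIDNPTYP
pos 27: UAC -> Y; peptide=MIDNPTYPY
pos 30: CCU -> P; peptide=MIDNPTYPYP
pos 33: GAU -> D; peptide=MIDNPTYPYPD
pos 36: UAG -> STOP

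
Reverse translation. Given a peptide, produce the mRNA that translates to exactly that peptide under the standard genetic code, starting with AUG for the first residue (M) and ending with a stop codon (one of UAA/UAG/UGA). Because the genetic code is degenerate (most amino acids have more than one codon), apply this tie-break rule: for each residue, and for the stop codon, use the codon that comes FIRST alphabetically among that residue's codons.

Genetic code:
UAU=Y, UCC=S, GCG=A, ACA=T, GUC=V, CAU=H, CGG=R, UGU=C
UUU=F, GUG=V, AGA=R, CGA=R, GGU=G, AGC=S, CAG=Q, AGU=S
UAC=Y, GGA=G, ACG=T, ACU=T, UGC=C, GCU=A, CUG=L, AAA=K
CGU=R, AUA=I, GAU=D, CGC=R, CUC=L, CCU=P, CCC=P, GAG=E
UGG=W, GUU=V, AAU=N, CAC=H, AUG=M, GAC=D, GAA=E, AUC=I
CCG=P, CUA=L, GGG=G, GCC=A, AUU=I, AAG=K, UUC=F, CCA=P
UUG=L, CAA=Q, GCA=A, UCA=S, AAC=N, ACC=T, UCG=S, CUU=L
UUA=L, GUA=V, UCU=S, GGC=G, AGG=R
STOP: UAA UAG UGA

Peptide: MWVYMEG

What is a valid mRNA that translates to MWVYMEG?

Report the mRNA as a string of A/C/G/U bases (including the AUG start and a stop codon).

residue 1: M -> AUG (start codon)
residue 2: W -> UGG (only codon)
residue 3: V codons sorted = GUA,GUC,GUG,GUU -> pick first = GUA
residue 4: Y codons sorted = UAC,UAU -> pick first = UAC
residue 5: M -> AUG (only codon)
residue 6: E codons sorted = GAA,GAG -> pick first = GAA
residue 7: G codons sorted = GGA,GGC,GGG,GGU -> pick first = GGA
terminator: stop codons sorted = UAA,UAG,UGA -> pick first = UAA

Answer: mRNA: AUGUGGGUAUACAUGGAAGGAUAA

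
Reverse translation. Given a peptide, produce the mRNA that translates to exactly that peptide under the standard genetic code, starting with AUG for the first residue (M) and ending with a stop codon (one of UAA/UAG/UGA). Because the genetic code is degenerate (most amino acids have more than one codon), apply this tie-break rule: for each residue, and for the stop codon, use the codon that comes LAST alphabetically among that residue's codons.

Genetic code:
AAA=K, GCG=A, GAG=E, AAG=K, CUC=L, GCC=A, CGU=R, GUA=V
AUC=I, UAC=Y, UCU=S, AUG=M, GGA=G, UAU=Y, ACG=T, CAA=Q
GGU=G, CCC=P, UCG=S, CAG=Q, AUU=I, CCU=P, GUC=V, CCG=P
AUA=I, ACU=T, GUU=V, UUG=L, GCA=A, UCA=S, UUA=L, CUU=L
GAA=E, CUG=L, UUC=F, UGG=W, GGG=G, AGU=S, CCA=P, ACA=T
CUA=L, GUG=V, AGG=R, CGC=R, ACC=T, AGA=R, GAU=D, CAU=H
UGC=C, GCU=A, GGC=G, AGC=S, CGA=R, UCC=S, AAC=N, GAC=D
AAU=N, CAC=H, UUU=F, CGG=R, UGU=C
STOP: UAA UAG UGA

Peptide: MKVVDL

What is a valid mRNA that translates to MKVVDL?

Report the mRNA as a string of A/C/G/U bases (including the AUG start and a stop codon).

Answer: mRNA: AUGAAGGUUGUUGAUUUGUGA

Derivation:
residue 1: M -> AUG (start codon)
residue 2: K codons sorted = AAA,AAG -> pick last = AAG
residue 3: V codons sorted = GUA,GUC,GUG,GUU -> pick last = GUU
residue 4: V codons sorted = GUA,GUC,GUG,GUU -> pick last = GUU
residue 5: D codons sorted = GAC,GAU -> pick last = GAU
residue 6: L codons sorted = CUA,CUC,CUG,CUU,UUA,UUG -> pick last = UUG
terminator: stop codons sorted = UAA,UAG,UGA -> pick last = UGA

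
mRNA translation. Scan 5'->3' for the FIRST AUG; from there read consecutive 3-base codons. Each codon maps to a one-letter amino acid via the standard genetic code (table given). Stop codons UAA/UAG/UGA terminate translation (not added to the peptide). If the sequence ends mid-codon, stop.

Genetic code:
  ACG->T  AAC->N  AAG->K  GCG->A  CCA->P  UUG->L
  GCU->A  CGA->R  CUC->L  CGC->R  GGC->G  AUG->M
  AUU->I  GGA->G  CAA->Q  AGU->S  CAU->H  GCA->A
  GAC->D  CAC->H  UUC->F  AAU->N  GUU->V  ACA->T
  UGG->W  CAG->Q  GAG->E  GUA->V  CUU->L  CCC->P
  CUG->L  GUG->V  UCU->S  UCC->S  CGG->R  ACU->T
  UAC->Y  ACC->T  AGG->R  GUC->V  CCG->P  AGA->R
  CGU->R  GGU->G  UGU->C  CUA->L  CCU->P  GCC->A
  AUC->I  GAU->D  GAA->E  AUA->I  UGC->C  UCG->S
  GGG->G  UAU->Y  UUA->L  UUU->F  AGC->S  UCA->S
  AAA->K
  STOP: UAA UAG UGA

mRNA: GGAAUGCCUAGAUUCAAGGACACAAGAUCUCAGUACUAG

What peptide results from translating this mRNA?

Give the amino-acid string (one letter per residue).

Answer: MPRFKDTRSQY

Derivation:
start AUG at pos 3
pos 3: AUG -> M; peptide=M
pos 6: CCU -> P; peptide=MP
pos 9: AGA -> R; peptide=MPR
pos 12: UUC -> F; peptide=MPRF
pos 15: AAG -> K; peptide=MPRFK
pos 18: GAC -> D; peptide=MPRFKD
pos 21: ACA -> T; peptide=MPRFKDT
pos 24: AGA -> R; peptide=MPRFKDTR
pos 27: UCU -> S; peptide=MPRFKDTRS
pos 30: CAG -> Q; peptide=MPRFKDTRSQ
pos 33: UAC -> Y; peptide=MPRFKDTRSQY
pos 36: UAG -> STOP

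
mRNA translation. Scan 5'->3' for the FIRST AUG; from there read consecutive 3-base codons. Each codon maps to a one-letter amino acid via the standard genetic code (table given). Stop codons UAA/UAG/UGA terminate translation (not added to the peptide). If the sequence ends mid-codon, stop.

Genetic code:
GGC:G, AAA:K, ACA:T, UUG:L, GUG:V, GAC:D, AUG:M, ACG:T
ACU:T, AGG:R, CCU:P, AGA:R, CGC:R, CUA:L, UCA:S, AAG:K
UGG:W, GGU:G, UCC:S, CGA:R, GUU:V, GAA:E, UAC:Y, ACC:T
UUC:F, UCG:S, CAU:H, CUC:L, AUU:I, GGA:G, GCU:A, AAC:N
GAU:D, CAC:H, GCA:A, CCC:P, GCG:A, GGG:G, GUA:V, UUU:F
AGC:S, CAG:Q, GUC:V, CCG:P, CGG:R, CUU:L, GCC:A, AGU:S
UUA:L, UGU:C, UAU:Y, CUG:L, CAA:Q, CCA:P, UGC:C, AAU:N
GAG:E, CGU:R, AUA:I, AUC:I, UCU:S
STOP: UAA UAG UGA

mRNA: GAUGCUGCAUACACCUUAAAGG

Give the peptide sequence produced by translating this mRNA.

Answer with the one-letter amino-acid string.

start AUG at pos 1
pos 1: AUG -> M; peptide=M
pos 4: CUG -> L; peptide=ML
pos 7: CAU -> H; peptide=MLH
pos 10: ACA -> T; peptide=MLHT
pos 13: CCU -> P; peptide=MLHTP
pos 16: UAA -> STOP

Answer: MLHTP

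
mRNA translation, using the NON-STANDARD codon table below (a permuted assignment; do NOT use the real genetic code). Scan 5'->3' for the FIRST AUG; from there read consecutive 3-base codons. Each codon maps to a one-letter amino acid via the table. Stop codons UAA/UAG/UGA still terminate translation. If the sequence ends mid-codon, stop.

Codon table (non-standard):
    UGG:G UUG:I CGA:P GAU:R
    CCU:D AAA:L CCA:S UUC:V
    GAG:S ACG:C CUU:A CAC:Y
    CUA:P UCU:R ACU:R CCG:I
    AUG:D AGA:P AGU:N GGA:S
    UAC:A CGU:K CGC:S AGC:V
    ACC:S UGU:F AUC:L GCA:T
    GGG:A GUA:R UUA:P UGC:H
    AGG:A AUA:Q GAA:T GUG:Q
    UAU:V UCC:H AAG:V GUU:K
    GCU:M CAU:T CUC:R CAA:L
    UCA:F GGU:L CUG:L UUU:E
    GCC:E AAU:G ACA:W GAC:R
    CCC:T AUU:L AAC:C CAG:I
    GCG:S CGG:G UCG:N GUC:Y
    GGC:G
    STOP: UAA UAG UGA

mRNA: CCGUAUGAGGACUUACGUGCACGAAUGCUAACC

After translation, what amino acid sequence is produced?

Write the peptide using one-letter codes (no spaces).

Answer: DARAQYTH

Derivation:
start AUG at pos 4
pos 4: AUG -> D; peptide=D
pos 7: AGG -> A; peptide=DA
pos 10: ACU -> R; peptide=DAR
pos 13: UAC -> A; peptide=DARA
pos 16: GUG -> Q; peptide=DARAQ
pos 19: CAC -> Y; peptide=DARAQY
pos 22: GAA -> T; peptide=DARAQYT
pos 25: UGC -> H; peptide=DARAQYTH
pos 28: UAA -> STOP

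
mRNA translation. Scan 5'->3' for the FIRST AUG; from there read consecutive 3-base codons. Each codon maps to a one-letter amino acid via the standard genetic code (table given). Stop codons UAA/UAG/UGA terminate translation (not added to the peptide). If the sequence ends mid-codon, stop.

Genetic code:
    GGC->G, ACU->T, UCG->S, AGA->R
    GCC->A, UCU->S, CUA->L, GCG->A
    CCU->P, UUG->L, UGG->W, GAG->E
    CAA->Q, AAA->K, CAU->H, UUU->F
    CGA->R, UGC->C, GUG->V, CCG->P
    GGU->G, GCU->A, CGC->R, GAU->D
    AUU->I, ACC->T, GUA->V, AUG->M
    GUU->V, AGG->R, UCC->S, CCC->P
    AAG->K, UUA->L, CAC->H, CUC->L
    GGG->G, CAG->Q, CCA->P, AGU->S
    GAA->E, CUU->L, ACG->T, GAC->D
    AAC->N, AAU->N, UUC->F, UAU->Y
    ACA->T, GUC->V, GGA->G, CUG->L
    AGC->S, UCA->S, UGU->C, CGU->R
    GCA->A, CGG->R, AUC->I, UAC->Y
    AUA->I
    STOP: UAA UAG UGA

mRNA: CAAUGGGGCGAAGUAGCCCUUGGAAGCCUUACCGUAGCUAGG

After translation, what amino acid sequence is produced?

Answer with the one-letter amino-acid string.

Answer: MGRSSPWKPYRS

Derivation:
start AUG at pos 2
pos 2: AUG -> M; peptide=M
pos 5: GGG -> G; peptide=MG
pos 8: CGA -> R; peptide=MGR
pos 11: AGU -> S; peptide=MGRS
pos 14: AGC -> S; peptide=MGRSS
pos 17: CCU -> P; peptide=MGRSSP
pos 20: UGG -> W; peptide=MGRSSPW
pos 23: AAG -> K; peptide=MGRSSPWK
pos 26: CCU -> P; peptide=MGRSSPWKP
pos 29: UAC -> Y; peptide=MGRSSPWKPY
pos 32: CGU -> R; peptide=MGRSSPWKPYR
pos 35: AGC -> S; peptide=MGRSSPWKPYRS
pos 38: UAG -> STOP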